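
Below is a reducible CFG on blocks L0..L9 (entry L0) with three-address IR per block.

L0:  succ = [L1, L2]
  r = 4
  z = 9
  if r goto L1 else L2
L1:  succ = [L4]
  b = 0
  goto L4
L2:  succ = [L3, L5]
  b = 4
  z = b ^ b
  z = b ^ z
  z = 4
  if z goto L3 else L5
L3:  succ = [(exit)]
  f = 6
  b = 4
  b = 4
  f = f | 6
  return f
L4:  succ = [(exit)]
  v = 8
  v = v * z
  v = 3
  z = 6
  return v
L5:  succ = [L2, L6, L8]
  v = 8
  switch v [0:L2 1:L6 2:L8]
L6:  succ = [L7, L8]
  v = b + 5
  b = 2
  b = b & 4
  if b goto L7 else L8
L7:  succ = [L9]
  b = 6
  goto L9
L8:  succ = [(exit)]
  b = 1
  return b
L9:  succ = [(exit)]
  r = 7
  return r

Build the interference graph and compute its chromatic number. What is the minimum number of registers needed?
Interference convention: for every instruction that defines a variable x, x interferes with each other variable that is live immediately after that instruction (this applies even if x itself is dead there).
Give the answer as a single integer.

Block summaries:
  L0: def={r,z} ue=∅
  L1: def={b} ue=∅
  L2: def={b,z} ue=∅
  L3: def={b,f} ue=∅
  L4: def={v,z} ue={z}
  L5: def={v} ue=∅
  L6: def={b,v} ue={b}
  L7: def={b} ue=∅
  L8: def={b} ue=∅
  L9: def={r} ue=∅

Backward fixpoint:
  L0: in=∅ out={z}
  L1: in={z} out={z}
  L2: in=∅ out={b}
  L3: in=∅ out=∅
  L4: in={z} out=∅
  L5: in={b} out={b}
  L6: in={b} out=∅
  L7: in=∅ out=∅
  L8: in=∅ out=∅
  L9: in=∅ out=∅

Conflict graph:
  b: {f,v,z}
  f: {b}
  r: {z}
  v: {b,z}
  z: {b,r,v}

Colouring:
  {b,v,z} pairwise interfere (3-clique) ⇒ χ ≥ 3
  assign b→c0 f→c1 r→c0 v→c2 z→c1 — no edge inside a register ⇒ χ ≤ 3
  χ = 3

Answer: 3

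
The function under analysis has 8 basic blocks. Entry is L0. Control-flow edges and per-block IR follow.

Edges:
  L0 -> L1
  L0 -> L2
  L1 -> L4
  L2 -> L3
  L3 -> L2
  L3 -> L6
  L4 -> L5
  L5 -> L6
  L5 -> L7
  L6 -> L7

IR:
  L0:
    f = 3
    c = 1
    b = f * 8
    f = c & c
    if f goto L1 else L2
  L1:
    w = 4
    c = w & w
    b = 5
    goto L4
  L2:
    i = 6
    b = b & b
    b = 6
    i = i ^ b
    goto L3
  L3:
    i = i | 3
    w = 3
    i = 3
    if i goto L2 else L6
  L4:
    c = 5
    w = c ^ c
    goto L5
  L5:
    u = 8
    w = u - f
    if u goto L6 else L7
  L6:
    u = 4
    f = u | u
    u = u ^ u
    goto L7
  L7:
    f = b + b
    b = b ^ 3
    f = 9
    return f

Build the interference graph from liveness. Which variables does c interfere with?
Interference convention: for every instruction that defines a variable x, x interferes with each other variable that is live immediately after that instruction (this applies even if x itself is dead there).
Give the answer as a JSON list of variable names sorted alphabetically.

Answer: ["b", "f"]

Analysis:
Per-block:
  L0: def={b,c,f} ue=∅
  L1: def={b,c,w} ue=∅
  L2: def={b,i} ue={b}
  L3: def={i,w} ue={i}
  L4: def={c,w} ue=∅
  L5: def={u,w} ue={f}
  L6: def={f,u} ue=∅
  L7: def={b,f} ue={b}

Live sets:
  L0 li=∅ lo={b,f}
  L1 li={f} lo={b,f}
  L2 li={b} lo={b,i}
  L3 li={b,i} lo={b}
  L4 li={b,f} lo={b,f}
  L5 li={b,f} lo={b}
  L6 li={b} lo={b}
  L7 li={b} lo=∅

Interference:
  b: {c,f,i,u,w}
  c: {b,f}
  f: {b,c,u,w}
  i: {b}
  u: {b,f,w}
  w: {b,f,u}

N(c) = ["b", "f"]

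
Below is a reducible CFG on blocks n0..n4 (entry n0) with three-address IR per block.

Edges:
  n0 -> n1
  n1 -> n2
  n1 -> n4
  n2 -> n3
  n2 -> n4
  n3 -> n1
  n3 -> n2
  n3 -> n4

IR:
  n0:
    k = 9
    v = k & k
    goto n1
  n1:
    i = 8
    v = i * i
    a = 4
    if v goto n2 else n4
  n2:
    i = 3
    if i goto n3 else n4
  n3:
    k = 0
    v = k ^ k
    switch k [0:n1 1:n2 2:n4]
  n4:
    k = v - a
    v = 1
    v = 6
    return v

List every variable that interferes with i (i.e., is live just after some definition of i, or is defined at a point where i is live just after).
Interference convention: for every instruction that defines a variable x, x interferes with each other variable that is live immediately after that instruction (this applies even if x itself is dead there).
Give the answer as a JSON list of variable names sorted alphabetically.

Block summaries:
  n0: {k,v} / ∅
  n1: {a,i,v} / ∅
  n2: {i} / ∅
  n3: {k,v} / ∅
  n4: {k,v} / {a,v}

Backward fixpoint:
  n0 li=∅ lo=∅
  n1 li=∅ lo={a,v}
  n2 li={a,v} lo={a,v}
  n3 li={a} lo={a,v}
  n4 li={a,v} lo=∅

Conflict graph:
  a↔{i,k,v}
  i↔{a,v}
  k↔{a,v}
  v↔{a,i,k}

N(i) = ["a", "v"]

Answer: ["a", "v"]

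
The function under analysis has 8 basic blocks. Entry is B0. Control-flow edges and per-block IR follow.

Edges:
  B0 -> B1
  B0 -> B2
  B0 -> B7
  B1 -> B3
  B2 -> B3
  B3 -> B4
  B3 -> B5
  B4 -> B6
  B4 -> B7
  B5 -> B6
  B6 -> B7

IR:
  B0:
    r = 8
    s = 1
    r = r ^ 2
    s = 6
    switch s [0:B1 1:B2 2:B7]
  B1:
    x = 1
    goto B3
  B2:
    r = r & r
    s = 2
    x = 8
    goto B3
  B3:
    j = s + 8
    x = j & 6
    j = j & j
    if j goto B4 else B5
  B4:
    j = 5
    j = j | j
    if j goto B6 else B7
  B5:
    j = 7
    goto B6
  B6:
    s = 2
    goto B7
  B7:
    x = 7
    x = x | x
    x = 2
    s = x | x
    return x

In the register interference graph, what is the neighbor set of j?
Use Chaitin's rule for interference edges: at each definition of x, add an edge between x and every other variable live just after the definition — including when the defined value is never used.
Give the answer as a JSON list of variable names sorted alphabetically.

Answer: ["x"]

Derivation:
Block summaries:
  B0: def={r,s} ue=∅
  B1: def={x} ue=∅
  B2: def={r,s,x} ue={r}
  B3: def={j,x} ue={s}
  B4: def={j} ue=∅
  B5: def={j} ue=∅
  B6: def={s} ue=∅
  B7: def={s,x} ue=∅

Backward fixpoint:
  live B0: ∅→{r,s}
  live B1: {s}→{s}
  live B2: {r}→{s}
  live B3: {s}→∅
  live B4: ∅→∅
  live B5: ∅→∅
  live B6: ∅→∅
  live B7: ∅→∅

Conflict graph:
  j — {x}
  r — {s}
  s — {r,x}
  x — {j,s}

N(j) = ["x"]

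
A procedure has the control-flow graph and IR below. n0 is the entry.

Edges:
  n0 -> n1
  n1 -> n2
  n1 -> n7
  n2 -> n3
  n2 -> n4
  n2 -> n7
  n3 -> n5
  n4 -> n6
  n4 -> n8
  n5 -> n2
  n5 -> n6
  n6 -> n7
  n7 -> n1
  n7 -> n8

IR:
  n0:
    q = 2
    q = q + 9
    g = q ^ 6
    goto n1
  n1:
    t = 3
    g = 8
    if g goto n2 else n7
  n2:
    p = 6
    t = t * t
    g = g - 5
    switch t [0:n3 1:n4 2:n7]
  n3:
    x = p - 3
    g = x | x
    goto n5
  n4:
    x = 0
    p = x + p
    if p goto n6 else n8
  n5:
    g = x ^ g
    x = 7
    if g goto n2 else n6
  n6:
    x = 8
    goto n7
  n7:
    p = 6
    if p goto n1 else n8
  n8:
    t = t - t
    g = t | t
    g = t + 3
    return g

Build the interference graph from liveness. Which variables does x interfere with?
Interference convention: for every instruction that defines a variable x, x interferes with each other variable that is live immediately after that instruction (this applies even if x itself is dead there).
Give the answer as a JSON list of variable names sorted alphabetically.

def/use:
  n0 def {g,q} use ∅
  n1 def {g,t} use ∅
  n2 def {g,p,t} use {g,t}
  n3 def {g,x} use {p}
  n4 def {p,x} use {p}
  n5 def {g,x} use {g,x}
  n6 def {x} use ∅
  n7 def {p} use ∅
  n8 def {g,t} use {t}

Live sets:
  n0 li=∅ lo=∅
  n1 li=∅ lo={g,t}
  n2 li={g,t} lo={p,t}
  n3 li={p,t} lo={g,t,x}
  n4 li={p,t} lo={t}
  n5 li={g,t,x} lo={g,t}
  n6 li={t} lo={t}
  n7 li={t} lo={t}
  n8 li={t} lo=∅

Conflict graph:
  g↔{p,t,x}
  p↔{g,t,x}
  q↔∅
  t↔{g,p,x}
  x↔{g,p,t}

N(x) = ["g", "p", "t"]

Answer: ["g", "p", "t"]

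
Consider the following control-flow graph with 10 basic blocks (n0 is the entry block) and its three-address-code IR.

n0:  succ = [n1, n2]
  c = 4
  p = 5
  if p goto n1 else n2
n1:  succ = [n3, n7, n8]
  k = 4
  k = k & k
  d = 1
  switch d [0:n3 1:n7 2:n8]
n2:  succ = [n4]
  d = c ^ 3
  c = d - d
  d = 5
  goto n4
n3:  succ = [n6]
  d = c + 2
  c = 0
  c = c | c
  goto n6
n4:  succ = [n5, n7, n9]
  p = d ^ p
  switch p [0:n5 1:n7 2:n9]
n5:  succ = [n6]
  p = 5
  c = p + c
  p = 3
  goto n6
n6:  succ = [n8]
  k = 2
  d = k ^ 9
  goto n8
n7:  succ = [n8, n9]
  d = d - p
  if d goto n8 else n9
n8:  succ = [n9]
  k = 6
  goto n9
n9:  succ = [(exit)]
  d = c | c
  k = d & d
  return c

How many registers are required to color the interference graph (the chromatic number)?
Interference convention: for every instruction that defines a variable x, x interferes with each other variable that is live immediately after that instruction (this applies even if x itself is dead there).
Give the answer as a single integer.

Answer: 3

Derivation:
Block summaries:
  n0: def={c,p} ue=∅
  n1: def={d,k} ue=∅
  n2: def={c,d} ue={c}
  n3: def={c,d} ue={c}
  n4: def={p} ue={d,p}
  n5: def={c,p} ue={c}
  n6: def={d,k} ue=∅
  n7: def={d} ue={d,p}
  n8: def={k} ue=∅
  n9: def={d,k} ue={c}

Liveness:
  n0: in=∅ out={c,p}
  n1: in={c,p} out={c,d,p}
  n2: in={c,p} out={c,d,p}
  n3: in={c} out={c}
  n4: in={c,d,p} out={c,d,p}
  n5: in={c} out={c}
  n6: in={c} out={c}
  n7: in={c,d,p} out={c}
  n8: in={c} out={c}
  n9: in={c} out=∅

Interference:
  c↔{d,k,p}
  d↔{c,p}
  k↔{c,p}
  p↔{c,d,k}

Chromatic number:
  {c,d,p} pairwise interfere (3-clique) ⇒ χ ≥ 3
  3-colouring: c0={c}  c1={p}  c2={d,k}
  χ = 3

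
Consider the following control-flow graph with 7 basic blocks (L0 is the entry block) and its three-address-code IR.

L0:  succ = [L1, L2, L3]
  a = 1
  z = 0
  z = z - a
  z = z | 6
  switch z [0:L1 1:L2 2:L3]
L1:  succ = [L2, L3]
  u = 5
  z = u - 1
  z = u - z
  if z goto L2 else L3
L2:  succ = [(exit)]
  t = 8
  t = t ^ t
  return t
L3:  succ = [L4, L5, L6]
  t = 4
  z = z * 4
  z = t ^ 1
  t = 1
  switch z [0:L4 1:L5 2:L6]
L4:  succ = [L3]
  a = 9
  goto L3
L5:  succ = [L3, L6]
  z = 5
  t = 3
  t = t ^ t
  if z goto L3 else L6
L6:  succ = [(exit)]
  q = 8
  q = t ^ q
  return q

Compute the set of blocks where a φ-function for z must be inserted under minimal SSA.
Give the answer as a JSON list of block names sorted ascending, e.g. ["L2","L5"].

Answer: ["L2", "L3", "L6"]

Analysis:
idom tree: L1←L0 L2←L0 L3←L0 L4←L3 L5←L3 L6←L3
Dom at joins:
  L2: preds {L0,L1}: {L0} ∩ {L0,L1} = {L0}; idom=L0
  L3: preds {L0,L1,L4,L5}: {L0} ∩ {L0,L1} ∩ {L0,L3,L4} ∩ {L0,L3,L5} = {L0}; idom=L0
  L6: preds {L3,L5}: {L0,L3} ∩ {L0,L3,L5} = {L0,L3}; idom=L3

Frontier:
  join L2 pred L0: · stop@L0
  join L2 pred L1: L1 stop@L0
  join L3 pred L0: · stop@L0
  join L3 pred L1: L1 stop@L0
  join L3 pred L4: L4→L3 stop@L0
  join L3 pred L5: L5→L3 stop@L0
  join L6 pred L3: · stop@L3
  join L6 pred L5: L5 stop@L3
  DF(L0)=∅
  DF(L1)={L2,L3}
  DF(L2)=∅
  DF(L3)={L3}
  DF(L4)={L3}
  DF(L5)={L3,L6}
  DF(L6)=∅

φ for z: defs {L0,L1,L3,L5}
  DF⁺ = {L2,L3,L6}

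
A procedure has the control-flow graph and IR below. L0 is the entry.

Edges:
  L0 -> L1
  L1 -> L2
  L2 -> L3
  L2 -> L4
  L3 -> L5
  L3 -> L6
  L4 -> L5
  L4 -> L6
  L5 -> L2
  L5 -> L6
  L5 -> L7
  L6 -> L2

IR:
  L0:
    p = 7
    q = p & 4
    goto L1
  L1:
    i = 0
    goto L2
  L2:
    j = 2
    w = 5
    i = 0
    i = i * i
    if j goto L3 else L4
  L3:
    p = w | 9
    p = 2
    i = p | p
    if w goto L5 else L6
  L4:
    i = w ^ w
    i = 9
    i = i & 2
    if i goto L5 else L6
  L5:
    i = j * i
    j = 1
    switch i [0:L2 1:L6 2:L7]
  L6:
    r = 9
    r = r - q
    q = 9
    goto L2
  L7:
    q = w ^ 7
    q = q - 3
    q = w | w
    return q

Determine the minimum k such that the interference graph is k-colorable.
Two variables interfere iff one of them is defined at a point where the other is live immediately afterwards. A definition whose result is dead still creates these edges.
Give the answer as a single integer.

Per-block:
  L0: def={p,q} ue=∅
  L1: def={i} ue=∅
  L2: def={i,j,w} ue=∅
  L3: def={i,p} ue={w}
  L4: def={i} ue={w}
  L5: def={i,j} ue={i,j}
  L6: def={q,r} ue={q}
  L7: def={q} ue={w}

Backward fixpoint:
  live L0: ∅→{q}
  live L1: {q}→{q}
  live L2: {q}→{j,q,w}
  live L3: {j,q,w}→{i,j,q,w}
  live L4: {j,q,w}→{i,j,q,w}
  live L5: {i,j,q,w}→{q,w}
  live L6: {q}→{q}
  live L7: {w}→∅

Conflict graph:
  i — {j,q,w}
  j — {i,p,q,w}
  p — {j,q,w}
  q — {i,j,p,r,w}
  r — {q}
  w — {i,j,p,q}

Chromatic number:
  {i,j,q,w} pairwise interfere (4-clique) ⇒ χ ≥ 4
  assign i→R3 j→R1 p→R3 q→R0 r→R1 w→R2 — no edge inside a register ⇒ χ ≤ 4
  χ = 4

Answer: 4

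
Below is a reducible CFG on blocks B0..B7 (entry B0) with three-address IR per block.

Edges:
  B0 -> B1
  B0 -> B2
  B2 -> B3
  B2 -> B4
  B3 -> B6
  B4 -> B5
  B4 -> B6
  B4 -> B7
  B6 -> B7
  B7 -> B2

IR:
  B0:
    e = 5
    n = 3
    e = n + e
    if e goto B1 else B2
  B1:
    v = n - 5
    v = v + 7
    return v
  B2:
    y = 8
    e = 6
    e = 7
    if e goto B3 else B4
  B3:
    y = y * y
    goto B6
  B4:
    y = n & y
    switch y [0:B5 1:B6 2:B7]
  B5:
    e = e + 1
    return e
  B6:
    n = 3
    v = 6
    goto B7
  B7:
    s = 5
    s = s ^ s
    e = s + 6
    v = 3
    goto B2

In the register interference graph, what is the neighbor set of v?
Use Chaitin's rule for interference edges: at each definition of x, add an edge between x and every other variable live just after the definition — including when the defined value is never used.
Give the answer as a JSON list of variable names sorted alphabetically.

Answer: ["n"]

Working:
Per-block:
  B0: {e,n} / ∅
  B1: {v} / {n}
  B2: {e,y} / ∅
  B3: {y} / {y}
  B4: {y} / {n,y}
  B5: {e} / {e}
  B6: {n,v} / ∅
  B7: {e,s,v} / ∅

Backward fixpoint:
  B0: in=∅ out={n}
  B1: in={n} out=∅
  B2: in={n} out={e,n,y}
  B3: in={y} out=∅
  B4: in={e,n,y} out={e,n}
  B5: in={e} out=∅
  B6: in=∅ out={n}
  B7: in={n} out={n}

Interference:
  e — {n,y}
  n — {e,s,v,y}
  s — {n}
  v — {n}
  y — {e,n}

N(v) = ["n"]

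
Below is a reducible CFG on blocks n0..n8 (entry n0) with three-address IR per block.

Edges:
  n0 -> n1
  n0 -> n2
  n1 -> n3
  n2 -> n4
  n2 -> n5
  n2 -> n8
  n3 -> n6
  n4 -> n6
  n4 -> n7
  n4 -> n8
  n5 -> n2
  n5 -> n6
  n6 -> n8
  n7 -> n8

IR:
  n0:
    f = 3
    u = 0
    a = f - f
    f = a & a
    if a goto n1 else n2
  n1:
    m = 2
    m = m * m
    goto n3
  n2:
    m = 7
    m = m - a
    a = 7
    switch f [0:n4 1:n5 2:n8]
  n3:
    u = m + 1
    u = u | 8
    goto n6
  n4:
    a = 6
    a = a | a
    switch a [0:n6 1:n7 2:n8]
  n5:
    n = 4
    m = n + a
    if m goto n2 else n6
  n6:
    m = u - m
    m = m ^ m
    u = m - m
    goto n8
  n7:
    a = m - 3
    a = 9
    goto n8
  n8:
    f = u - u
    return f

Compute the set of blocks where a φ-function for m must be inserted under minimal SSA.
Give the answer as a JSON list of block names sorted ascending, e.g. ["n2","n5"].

Answer: ["n2", "n6", "n8"]

Working:
idom tree: n1←n0 n2←n0 n3←n1 n4←n2 n5←n2 n6←n0 n7←n4 n8←n0
Dom∩ at merges:
  n2: preds {n0,n5}: {n0} ∩ {n0,n2,n5} = {n0}; idom=n0
  n6: preds {n3,n4,n5}: {n0,n1,n3} ∩ {n0,n2,n4} ∩ {n0,n2,n5} = {n0}; idom=n0
  n8: preds {n2,n4,n6,n7}: {n0,n2} ∩ {n0,n2,n4} ∩ {n0,n6} ∩ {n0,n2,n4,n7} = {n0}; idom=n0

DF derivation:
  n2←n0: walk · to n0
  n2←n5: walk n5→n2 to n0
  n6←n3: walk n3→n1 to n0
  n6←n4: walk n4→n2 to n0
  n6←n5: walk n5→n2 to n0
  n8←n2: walk n2 to n0
  n8←n4: walk n4→n2 to n0
  n8←n6: walk n6 to n0
  n8←n7: walk n7→n4→n2 to n0
  n0: DF=∅
  n1: DF={n6}
  n2: DF={n2,n6,n8}
  n3: DF={n6}
  n4: DF={n6,n8}
  n5: DF={n2,n6}
  n6: DF={n8}
  n7: DF={n8}
  n8: DF=∅

φ for m: defs {n1,n2,n5,n6}
  DF⁺ = {n2,n6,n8}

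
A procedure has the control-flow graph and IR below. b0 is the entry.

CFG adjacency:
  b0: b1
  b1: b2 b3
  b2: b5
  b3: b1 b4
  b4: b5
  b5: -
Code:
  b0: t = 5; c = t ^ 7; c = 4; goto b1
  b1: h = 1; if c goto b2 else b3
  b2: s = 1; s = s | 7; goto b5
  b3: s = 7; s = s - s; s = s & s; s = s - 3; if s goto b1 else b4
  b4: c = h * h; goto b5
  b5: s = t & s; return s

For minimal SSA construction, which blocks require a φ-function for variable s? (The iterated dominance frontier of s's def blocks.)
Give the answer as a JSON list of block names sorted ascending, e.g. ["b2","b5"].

Answer: ["b1", "b5"]

Analysis:
idom tree: b1←b0 b2←b1 b3←b1 b4←b3 b5←b1
Dom at joins:
  b1: preds {b0,b3}: {b0} ∩ {b0,b1,b3} = {b0}; idom=b0
  b5: preds {b2,b4}: {b0,b1,b2} ∩ {b0,b1,b3,b4} = {b0,b1}; idom=b1

Frontier:
  b1←b0: walk · to b0
  b1←b3: walk b3→b1 to b0
  b5←b2: walk b2 to b1
  b5←b4: walk b4→b3 to b1
  DF(b0)=∅
  DF(b1)={b1}
  DF(b2)={b5}
  DF(b3)={b1,b5}
  DF(b4)={b5}
  DF(b5)=∅

φ for s: defs {b2,b3,b5}
  DF⁺ = {b1,b5}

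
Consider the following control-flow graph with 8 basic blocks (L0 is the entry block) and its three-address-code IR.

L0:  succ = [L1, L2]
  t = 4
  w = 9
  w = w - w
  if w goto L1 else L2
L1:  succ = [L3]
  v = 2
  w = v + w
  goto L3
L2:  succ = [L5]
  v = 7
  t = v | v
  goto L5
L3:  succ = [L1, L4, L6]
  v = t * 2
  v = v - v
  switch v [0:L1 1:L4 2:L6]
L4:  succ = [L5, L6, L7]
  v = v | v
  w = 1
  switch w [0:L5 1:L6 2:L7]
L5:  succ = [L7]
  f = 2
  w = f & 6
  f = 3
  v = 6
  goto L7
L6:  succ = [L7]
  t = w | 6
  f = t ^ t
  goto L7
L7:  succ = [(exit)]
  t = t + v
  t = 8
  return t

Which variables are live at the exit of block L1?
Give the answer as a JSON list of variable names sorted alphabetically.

def/use:
  L0: def={t,w} ue=∅
  L1: def={v,w} ue={w}
  L2: def={t,v} ue=∅
  L3: def={v} ue={t}
  L4: def={v,w} ue={v}
  L5: def={f,v,w} ue=∅
  L6: def={f,t} ue={w}
  L7: def={t} ue={t,v}

Live sets:
  L0 li=∅ lo={t,w}
  L1 li={t,w} lo={t,w}
  L2 li=∅ lo={t}
  L3 li={t,w} lo={t,v,w}
  L4 li={t,v} lo={t,v,w}
  L5 li={t} lo={t,v}
  L6 li={v,w} lo={t,v}
  L7 li={t,v} lo=∅

live-out(L1) = ["t", "w"]

Answer: ["t", "w"]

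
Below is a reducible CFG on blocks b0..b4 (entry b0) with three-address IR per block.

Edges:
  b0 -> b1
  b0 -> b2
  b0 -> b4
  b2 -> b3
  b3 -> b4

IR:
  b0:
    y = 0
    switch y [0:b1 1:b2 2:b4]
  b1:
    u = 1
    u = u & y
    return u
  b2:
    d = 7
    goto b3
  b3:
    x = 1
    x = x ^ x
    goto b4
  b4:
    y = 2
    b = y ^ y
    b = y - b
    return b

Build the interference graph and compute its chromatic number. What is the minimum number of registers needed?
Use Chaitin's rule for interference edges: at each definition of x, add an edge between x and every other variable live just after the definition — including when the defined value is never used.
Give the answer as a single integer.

def/use:
  b0: {y} / ∅
  b1: {u} / {y}
  b2: {d} / ∅
  b3: {x} / ∅
  b4: {b,y} / ∅

Liveness:
  b0: in=∅ out={y}
  b1: in={y} out=∅
  b2: in=∅ out=∅
  b3: in=∅ out=∅
  b4: in=∅ out=∅

Conflict graph:
  b↔{y}
  d↔∅
  u↔{y}
  x↔∅
  y↔{b,u}

Registers:
  clique {b,y} ⇒ need ≥ 2
  assign b→c1 d→c0 u→c1 x→c0 y→c0 — no edge inside a register ⇒ χ ≤ 2
  χ = 2

Answer: 2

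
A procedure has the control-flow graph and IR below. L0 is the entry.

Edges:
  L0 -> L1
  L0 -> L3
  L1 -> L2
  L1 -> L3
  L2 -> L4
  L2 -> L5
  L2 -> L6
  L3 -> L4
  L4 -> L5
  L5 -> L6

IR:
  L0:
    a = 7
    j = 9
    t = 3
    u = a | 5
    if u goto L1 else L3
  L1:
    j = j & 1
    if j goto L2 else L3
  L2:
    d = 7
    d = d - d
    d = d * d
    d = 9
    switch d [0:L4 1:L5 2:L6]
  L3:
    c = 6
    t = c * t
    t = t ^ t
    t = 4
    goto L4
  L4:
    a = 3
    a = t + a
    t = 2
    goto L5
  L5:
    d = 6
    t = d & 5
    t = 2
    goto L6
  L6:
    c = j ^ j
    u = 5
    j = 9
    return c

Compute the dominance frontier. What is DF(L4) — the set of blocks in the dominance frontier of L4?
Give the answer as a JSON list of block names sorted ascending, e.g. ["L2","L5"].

Answer: ["L5"]

Analysis:
idom tree: L1←L0 L2←L1 L3←L0 L4←L0 L5←L0 L6←L0
Dom at joins:
  L3: preds {L0,L1}: {L0} ∩ {L0,L1} = {L0}; idom=L0
  L4: preds {L2,L3}: {L0,L1,L2} ∩ {L0,L3} = {L0}; idom=L0
  L5: preds {L2,L4}: {L0,L1,L2} ∩ {L0,L4} = {L0}; idom=L0
  L6: preds {L2,L5}: {L0,L1,L2} ∩ {L0,L5} = {L0}; idom=L0

DF derivation:
  L3←L0: walk · to L0
  L3←L1: walk L1 to L0
  L4←L2: walk L2→L1 to L0
  L4←L3: walk L3 to L0
  L5←L2: walk L2→L1 to L0
  L5←L4: walk L4 to L0
  L6←L2: walk L2→L1 to L0
  L6←L5: walk L5 to L0
  L0 → ∅
  L1 → {L3,L4,L5,L6}
  L2 → {L4,L5,L6}
  L3 → {L4}
  L4 → {L5}
  L5 → {L6}
  L6 → ∅

DF(L4) = ["L5"]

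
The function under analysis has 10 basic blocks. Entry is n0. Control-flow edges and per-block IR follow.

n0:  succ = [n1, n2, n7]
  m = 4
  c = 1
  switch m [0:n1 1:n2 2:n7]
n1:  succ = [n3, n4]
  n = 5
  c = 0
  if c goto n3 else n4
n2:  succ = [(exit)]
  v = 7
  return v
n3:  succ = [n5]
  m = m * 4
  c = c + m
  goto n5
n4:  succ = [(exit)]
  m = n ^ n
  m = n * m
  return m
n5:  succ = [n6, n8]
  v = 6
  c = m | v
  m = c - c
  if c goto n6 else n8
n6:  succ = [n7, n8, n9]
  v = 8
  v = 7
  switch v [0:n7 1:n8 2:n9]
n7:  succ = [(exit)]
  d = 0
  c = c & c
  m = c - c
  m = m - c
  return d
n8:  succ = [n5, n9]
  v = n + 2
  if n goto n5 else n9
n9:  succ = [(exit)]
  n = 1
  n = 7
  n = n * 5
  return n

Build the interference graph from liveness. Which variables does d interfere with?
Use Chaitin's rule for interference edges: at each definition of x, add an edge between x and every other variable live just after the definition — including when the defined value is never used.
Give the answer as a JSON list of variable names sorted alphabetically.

Answer: ["c", "m"]

Analysis:
Block summaries:
  n0 def {c,m} use ∅
  n1 def {c,n} use ∅
  n2 def {v} use ∅
  n3 def {c,m} use {c,m}
  n4 def {m} use {n}
  n5 def {c,m,v} use {m}
  n6 def {v} use ∅
  n7 def {c,d,m} use {c}
  n8 def {v} use {n}
  n9 def {n} use ∅

Backward fixpoint:
  n0 li=∅ lo={c,m}
  n1 li={m} lo={c,m,n}
  n2 li=∅ lo=∅
  n3 li={c,m,n} lo={m,n}
  n4 li={n} lo=∅
  n5 li={m,n} lo={c,m,n}
  n6 li={c,m,n} lo={c,m,n}
  n7 li={c} lo=∅
  n8 li={m,n} lo={m,n}
  n9 li=∅ lo=∅

Interfere edges:
  c: {d,m,n,v}
  d: {c,m}
  m: {c,d,n,v}
  n: {c,m,v}
  v: {c,m,n}

N(d) = ["c", "m"]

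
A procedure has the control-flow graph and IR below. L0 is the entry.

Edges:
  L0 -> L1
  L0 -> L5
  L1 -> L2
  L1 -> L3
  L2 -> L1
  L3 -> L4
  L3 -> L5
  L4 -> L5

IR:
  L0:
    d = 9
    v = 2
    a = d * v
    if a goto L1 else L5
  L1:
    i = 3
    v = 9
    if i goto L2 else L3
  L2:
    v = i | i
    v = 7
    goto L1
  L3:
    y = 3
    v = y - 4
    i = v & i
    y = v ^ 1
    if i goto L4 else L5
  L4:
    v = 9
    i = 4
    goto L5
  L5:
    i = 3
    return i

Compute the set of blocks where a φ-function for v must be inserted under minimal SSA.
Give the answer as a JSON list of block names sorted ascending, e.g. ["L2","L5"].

idom tree: L1←L0 L2←L1 L3←L1 L4←L3 L5←L0
Dom∩ at merges:
  L1: preds {L0,L2}: {L0} ∩ {L0,L1,L2} = {L0}; idom=L0
  L5: preds {L0,L3,L4}: {L0} ∩ {L0,L1,L3} ∩ {L0,L1,L3,L4} = {L0}; idom=L0

Frontier:
  L1←L0: walk · to L0
  L1←L2: walk L2→L1 to L0
  L5←L0: walk · to L0
  L5←L3: walk L3→L1 to L0
  L5←L4: walk L4→L3→L1 to L0
  L0 → ∅
  L1 → {L1,L5}
  L2 → {L1}
  L3 → {L5}
  L4 → {L5}
  L5 → ∅

φ for v: defs {L0,L1,L2,L3,L4}
  DF⁺ = {L1,L5}

Answer: ["L1", "L5"]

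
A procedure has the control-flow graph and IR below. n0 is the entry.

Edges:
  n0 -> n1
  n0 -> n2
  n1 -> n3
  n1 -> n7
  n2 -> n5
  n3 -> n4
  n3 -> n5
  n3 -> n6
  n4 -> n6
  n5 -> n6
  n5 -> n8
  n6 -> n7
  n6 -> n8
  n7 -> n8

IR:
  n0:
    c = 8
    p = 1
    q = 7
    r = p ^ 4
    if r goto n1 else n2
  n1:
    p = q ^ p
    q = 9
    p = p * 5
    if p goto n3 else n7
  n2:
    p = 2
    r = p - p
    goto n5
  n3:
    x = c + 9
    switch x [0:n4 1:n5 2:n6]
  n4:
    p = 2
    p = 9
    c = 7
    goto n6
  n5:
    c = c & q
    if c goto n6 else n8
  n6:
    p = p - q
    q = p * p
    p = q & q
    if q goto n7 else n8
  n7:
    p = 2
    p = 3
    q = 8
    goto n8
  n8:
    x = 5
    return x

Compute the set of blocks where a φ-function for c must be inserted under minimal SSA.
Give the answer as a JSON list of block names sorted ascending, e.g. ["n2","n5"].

Answer: ["n6", "n7", "n8"]

Analysis:
idom tree: n1←n0 n2←n0 n3←n1 n4←n3 n5←n0 n6←n0 n7←n0 n8←n0
Join-block Dom:
  n5: preds {n2,n3}: {n0,n2} ∩ {n0,n1,n3} = {n0}; idom=n0
  n6: preds {n3,n4,n5}: {n0,n1,n3} ∩ {n0,n1,n3,n4} ∩ {n0,n5} = {n0}; idom=n0
  n7: preds {n1,n6}: {n0,n1} ∩ {n0,n6} = {n0}; idom=n0
  n8: preds {n5,n6,n7}: {n0,n5} ∩ {n0,n6} ∩ {n0,n7} = {n0}; idom=n0

Frontier:
  n5←n2: walk n2 to n0
  n5←n3: walk n3→n1 to n0
  n6←n3: walk n3→n1 to n0
  n6←n4: walk n4→n3→n1 to n0
  n6←n5: walk n5 to n0
  n7←n1: walk n1 to n0
  n7←n6: walk n6 to n0
  n8←n5: walk n5 to n0
  n8←n6: walk n6 to n0
  n8←n7: walk n7 to n0
  DF(n0)=∅
  DF(n1)={n5,n6,n7}
  DF(n2)={n5}
  DF(n3)={n5,n6}
  DF(n4)={n6}
  DF(n5)={n6,n8}
  DF(n6)={n7,n8}
  DF(n7)={n8}
  DF(n8)=∅

φ for c: defs {n0,n4,n5}
  DF⁺ = {n6,n7,n8}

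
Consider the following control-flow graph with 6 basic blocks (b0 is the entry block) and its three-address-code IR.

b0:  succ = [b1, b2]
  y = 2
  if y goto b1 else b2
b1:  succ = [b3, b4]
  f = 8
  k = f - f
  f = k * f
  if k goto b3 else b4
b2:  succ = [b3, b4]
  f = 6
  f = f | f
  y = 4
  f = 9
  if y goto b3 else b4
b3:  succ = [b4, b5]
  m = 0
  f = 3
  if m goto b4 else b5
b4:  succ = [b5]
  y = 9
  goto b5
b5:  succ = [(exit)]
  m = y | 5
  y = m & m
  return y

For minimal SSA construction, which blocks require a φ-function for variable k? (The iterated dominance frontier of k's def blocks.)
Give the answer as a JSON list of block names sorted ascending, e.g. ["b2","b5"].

idom tree: b1←b0 b2←b0 b3←b0 b4←b0 b5←b0
Dom∩ at merges:
  b3: preds {b1,b2}: {b0,b1} ∩ {b0,b2} = {b0}; idom=b0
  b4: preds {b1,b2,b3}: {b0,b1} ∩ {b0,b2} ∩ {b0,b3} = {b0}; idom=b0
  b5: preds {b3,b4}: {b0,b3} ∩ {b0,b4} = {b0}; idom=b0

DF derivation:
  join b3 pred b1: b1 stop@b0
  join b3 pred b2: b2 stop@b0
  join b4 pred b1: b1 stop@b0
  join b4 pred b2: b2 stop@b0
  join b4 pred b3: b3 stop@b0
  join b5 pred b3: b3 stop@b0
  join b5 pred b4: b4 stop@b0
  b0 → ∅
  b1 → {b3,b4}
  b2 → {b3,b4}
  b3 → {b4,b5}
  b4 → {b5}
  b5 → ∅

φ for k: defs {b1}
  DF⁺ = {b3,b4,b5}

Answer: ["b3", "b4", "b5"]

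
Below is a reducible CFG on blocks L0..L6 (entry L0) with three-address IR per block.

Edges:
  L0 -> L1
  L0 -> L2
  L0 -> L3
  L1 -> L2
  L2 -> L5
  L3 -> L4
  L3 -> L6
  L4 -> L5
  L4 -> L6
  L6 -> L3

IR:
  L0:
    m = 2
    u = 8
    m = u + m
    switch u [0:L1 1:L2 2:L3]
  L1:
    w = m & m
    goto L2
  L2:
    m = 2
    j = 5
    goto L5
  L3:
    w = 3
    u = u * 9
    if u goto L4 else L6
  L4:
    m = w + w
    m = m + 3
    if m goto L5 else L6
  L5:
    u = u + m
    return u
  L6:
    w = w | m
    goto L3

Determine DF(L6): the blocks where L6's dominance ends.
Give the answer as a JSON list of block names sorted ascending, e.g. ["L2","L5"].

Answer: ["L3"]

Working:
idom tree: L1←L0 L2←L0 L3←L0 L4←L3 L5←L0 L6←L3
Dom∩ at merges:
  L2: preds {L0,L1}: {L0} ∩ {L0,L1} = {L0}; idom=L0
  L3: preds {L0,L6}: {L0} ∩ {L0,L3,L6} = {L0}; idom=L0
  L5: preds {L2,L4}: {L0,L2} ∩ {L0,L3,L4} = {L0}; idom=L0
  L6: preds {L3,L4}: {L0,L3} ∩ {L0,L3,L4} = {L0,L3}; idom=L3

Frontier:
  join L2 pred L0: · stop@L0
  join L2 pred L1: L1 stop@L0
  join L3 pred L0: · stop@L0
  join L3 pred L6: L6→L3 stop@L0
  join L5 pred L2: L2 stop@L0
  join L5 pred L4: L4→L3 stop@L0
  join L6 pred L3: · stop@L3
  join L6 pred L4: L4 stop@L3
  L0 → ∅
  L1 → {L2}
  L2 → {L5}
  L3 → {L3,L5}
  L4 → {L5,L6}
  L5 → ∅
  L6 → {L3}

DF(L6) = ["L3"]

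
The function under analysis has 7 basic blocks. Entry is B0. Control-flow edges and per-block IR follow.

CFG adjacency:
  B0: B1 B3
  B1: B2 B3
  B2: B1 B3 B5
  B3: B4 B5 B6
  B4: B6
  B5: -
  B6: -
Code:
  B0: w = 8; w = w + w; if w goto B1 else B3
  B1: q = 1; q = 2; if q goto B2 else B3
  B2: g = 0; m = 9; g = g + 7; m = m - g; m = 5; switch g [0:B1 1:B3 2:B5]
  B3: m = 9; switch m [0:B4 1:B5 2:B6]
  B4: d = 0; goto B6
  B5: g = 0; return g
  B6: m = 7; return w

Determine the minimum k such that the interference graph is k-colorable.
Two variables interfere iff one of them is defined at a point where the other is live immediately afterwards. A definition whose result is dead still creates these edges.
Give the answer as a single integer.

Answer: 3

Analysis:
Block summaries:
  B0: {w} / ∅
  B1: {q} / ∅
  B2: {g,m} / ∅
  B3: {m} / ∅
  B4: {d} / ∅
  B5: {g} / ∅
  B6: {m} / {w}

Live sets:
  live B0: ∅→{w}
  live B1: {w}→{w}
  live B2: {w}→{w}
  live B3: {w}→{w}
  live B4: {w}→{w}
  live B5: ∅→∅
  live B6: {w}→∅

Interfere edges:
  d: {w}
  g: {m,w}
  m: {g,w}
  q: {w}
  w: {d,g,m,q}

Colouring:
  lower bound: {g,m,w} mutually conflict ⇒ χ ≥ 3
  3-colouring: r0={w}  r1={d,g,q}  r2={m}
  χ = 3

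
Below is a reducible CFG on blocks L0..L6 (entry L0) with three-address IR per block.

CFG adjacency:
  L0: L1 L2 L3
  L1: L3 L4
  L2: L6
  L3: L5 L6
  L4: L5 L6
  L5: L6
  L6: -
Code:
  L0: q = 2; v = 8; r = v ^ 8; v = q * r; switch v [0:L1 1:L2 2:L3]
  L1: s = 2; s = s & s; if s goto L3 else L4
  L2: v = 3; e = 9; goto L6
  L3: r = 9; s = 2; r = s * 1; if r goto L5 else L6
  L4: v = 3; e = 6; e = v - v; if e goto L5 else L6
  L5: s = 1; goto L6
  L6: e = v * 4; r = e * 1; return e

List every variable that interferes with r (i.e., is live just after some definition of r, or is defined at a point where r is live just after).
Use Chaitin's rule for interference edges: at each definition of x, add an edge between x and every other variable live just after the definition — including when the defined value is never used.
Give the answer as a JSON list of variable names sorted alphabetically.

Answer: ["e", "q", "v"]

Derivation:
Block summaries:
  L0 def {q,r,v} use ∅
  L1 def {s} use ∅
  L2 def {e,v} use ∅
  L3 def {r,s} use ∅
  L4 def {e,v} use ∅
  L5 def {s} use ∅
  L6 def {e,r} use {v}

Live sets:
  live L0: ∅→{v}
  live L1: {v}→{v}
  live L2: ∅→{v}
  live L3: {v}→{v}
  live L4: ∅→{v}
  live L5: {v}→{v}
  live L6: {v}→∅

Interference:
  e — {r,v}
  q — {r,v}
  r — {e,q,v}
  s — {v}
  v — {e,q,r,s}

N(r) = ["e", "q", "v"]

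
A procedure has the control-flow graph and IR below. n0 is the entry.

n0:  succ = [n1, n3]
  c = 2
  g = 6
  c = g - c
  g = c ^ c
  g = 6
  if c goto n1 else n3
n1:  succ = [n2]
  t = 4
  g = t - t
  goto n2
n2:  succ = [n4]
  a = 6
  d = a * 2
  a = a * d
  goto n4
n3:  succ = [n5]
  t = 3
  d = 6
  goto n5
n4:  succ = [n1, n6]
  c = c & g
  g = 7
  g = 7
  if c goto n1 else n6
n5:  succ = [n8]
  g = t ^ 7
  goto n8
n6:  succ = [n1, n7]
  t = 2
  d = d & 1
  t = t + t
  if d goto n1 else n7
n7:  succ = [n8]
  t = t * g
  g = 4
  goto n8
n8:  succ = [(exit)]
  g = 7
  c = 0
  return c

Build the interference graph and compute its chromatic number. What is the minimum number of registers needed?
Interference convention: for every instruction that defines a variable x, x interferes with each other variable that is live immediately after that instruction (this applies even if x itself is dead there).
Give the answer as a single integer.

Answer: 4

Working:
def/use:
  n0 def {c,g} use ∅
  n1 def {g,t} use ∅
  n2 def {a,d} use ∅
  n3 def {d,t} use ∅
  n4 def {c,g} use {c,g}
  n5 def {g} use {t}
  n6 def {d,t} use {d}
  n7 def {g,t} use {g,t}
  n8 def {c,g} use ∅

Liveness:
  n0 li=∅ lo={c}
  n1 li={c} lo={c,g}
  n2 li={c,g} lo={c,d,g}
  n3 li=∅ lo={t}
  n4 li={c,d,g} lo={c,d,g}
  n5 li={t} lo=∅
  n6 li={c,d,g} lo={c,g,t}
  n7 li={g,t} lo=∅
  n8 li=∅ lo=∅

Interfere edges:
  a: {c,d,g}
  c: {a,d,g,t}
  d: {a,c,g,t}
  g: {a,c,d,t}
  t: {c,d,g}

Registers:
  clique {a,c,d,g} ⇒ need ≥ 4
  assign a→c3 c→c0 d→c1 g→c2 t→c3 — no edge inside a register ⇒ χ ≤ 4
  χ = 4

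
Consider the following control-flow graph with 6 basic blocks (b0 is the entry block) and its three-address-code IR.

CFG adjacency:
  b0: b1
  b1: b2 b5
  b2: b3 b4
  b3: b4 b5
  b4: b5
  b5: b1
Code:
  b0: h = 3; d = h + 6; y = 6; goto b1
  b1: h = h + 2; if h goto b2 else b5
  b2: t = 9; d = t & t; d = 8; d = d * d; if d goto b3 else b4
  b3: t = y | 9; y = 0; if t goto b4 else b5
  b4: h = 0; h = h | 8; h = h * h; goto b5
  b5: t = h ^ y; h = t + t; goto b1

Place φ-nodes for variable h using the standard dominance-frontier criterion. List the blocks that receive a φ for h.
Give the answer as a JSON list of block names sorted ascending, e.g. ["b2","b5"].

idom tree: b1←b0 b2←b1 b3←b2 b4←b2 b5←b1
Dom at joins:
  b1: preds {b0,b5}: {b0} ∩ {b0,b1,b5} = {b0}; idom=b0
  b4: preds {b2,b3}: {b0,b1,b2} ∩ {b0,b1,b2,b3} = {b0,b1,b2}; idom=b2
  b5: preds {b1,b3,b4}: {b0,b1} ∩ {b0,b1,b2,b3} ∩ {b0,b1,b2,b4} = {b0,b1}; idom=b1

DF walk-up:
  b1←b0: walk · to b0
  b1←b5: walk b5→b1 to b0
  b4←b2: walk · to b2
  b4←b3: walk b3 to b2
  b5←b1: walk · to b1
  b5←b3: walk b3→b2 to b1
  b5←b4: walk b4→b2 to b1
  b0: DF=∅
  b1: DF={b1}
  b2: DF={b5}
  b3: DF={b4,b5}
  b4: DF={b5}
  b5: DF={b1}

φ for h: defs {b0,b1,b4,b5}
  DF⁺ = {b1,b5}

Answer: ["b1", "b5"]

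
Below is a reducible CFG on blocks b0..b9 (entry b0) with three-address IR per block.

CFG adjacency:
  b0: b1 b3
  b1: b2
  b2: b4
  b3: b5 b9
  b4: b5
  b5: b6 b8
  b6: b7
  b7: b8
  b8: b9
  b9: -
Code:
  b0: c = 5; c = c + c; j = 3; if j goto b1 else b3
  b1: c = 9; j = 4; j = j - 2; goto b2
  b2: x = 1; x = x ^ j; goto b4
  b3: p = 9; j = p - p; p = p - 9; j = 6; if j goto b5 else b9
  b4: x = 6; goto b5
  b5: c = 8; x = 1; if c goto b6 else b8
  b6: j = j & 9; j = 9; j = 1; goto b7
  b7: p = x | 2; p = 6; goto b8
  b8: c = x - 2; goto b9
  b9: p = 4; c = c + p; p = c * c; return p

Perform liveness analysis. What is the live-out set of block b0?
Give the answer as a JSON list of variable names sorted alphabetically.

Answer: ["c"]

Analysis:
Per-block:
  b0 def {c,j} use ∅
  b1 def {c,j} use ∅
  b2 def {x} use {j}
  b3 def {j,p} use ∅
  b4 def {x} use ∅
  b5 def {c,x} use ∅
  b6 def {j} use {j}
  b7 def {p} use {x}
  b8 def {c} use {x}
  b9 def {c,p} use {c}

Liveness:
  b0 li=∅ lo={c}
  b1 li=∅ lo={j}
  b2 li={j} lo={j}
  b3 li={c} lo={c,j}
  b4 li={j} lo={j}
  b5 li={j} lo={j,x}
  b6 li={j,x} lo={x}
  b7 li={x} lo={x}
  b8 li={x} lo={c}
  b9 li={c} lo=∅

live-out(b0) = ["c"]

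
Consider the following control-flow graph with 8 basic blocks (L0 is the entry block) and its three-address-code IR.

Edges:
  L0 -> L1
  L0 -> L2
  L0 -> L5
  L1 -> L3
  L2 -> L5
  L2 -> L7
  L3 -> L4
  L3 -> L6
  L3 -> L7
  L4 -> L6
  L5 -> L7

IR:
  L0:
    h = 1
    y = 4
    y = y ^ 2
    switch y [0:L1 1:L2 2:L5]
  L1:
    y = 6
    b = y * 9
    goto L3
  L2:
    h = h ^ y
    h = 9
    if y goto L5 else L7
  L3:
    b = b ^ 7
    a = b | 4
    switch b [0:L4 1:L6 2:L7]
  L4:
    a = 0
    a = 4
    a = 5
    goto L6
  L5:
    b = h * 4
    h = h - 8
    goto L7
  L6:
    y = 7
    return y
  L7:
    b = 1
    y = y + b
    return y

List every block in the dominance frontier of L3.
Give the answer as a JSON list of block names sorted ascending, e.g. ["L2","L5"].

Answer: ["L7"]

Analysis:
idom tree: L1←L0 L2←L0 L3←L1 L4←L3 L5←L0 L6←L3 L7←L0
Dom∩ at merges:
  L5: preds {L0,L2}: {L0} ∩ {L0,L2} = {L0}; idom=L0
  L6: preds {L3,L4}: {L0,L1,L3} ∩ {L0,L1,L3,L4} = {L0,L1,L3}; idom=L3
  L7: preds {L2,L3,L5}: {L0,L2} ∩ {L0,L1,L3} ∩ {L0,L5} = {L0}; idom=L0

DF walk-up:
  join L5 pred L0: · stop@L0
  join L5 pred L2: L2 stop@L0
  join L6 pred L3: · stop@L3
  join L6 pred L4: L4 stop@L3
  join L7 pred L2: L2 stop@L0
  join L7 pred L3: L3→L1 stop@L0
  join L7 pred L5: L5 stop@L0
  DF(L0)=∅
  DF(L1)={L7}
  DF(L2)={L5,L7}
  DF(L3)={L7}
  DF(L4)={L6}
  DF(L5)={L7}
  DF(L6)=∅
  DF(L7)=∅

DF(L3) = ["L7"]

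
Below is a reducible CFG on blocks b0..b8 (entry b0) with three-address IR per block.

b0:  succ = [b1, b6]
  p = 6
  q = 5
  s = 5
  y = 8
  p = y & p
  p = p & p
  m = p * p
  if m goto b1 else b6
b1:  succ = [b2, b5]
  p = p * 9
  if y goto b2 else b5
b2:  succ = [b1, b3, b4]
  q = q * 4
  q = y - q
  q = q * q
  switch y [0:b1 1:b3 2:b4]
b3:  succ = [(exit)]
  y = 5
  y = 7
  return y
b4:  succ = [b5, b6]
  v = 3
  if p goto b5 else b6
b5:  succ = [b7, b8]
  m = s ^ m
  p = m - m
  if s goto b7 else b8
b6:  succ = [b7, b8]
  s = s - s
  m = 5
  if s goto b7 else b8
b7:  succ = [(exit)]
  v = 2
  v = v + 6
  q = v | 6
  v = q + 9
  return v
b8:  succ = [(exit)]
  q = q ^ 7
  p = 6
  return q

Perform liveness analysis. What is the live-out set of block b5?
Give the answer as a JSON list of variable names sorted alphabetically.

Answer: ["q"]

Derivation:
Block summaries:
  b0: {m,p,q,s,y} / ∅
  b1: {p} / {p,y}
  b2: {q} / {q,y}
  b3: {y} / ∅
  b4: {v} / {p}
  b5: {m,p} / {m,s}
  b6: {m,s} / {s}
  b7: {q,v} / ∅
  b8: {p,q} / {q}

Liveness:
  b0: in=∅ out={m,p,q,s,y}
  b1: in={m,p,q,s,y} out={m,p,q,s,y}
  b2: in={m,p,q,s,y} out={m,p,q,s,y}
  b3: in=∅ out=∅
  b4: in={m,p,q,s} out={m,q,s}
  b5: in={m,q,s} out={q}
  b6: in={q,s} out={q}
  b7: in=∅ out=∅
  b8: in={q} out=∅

live-out(b5) = ["q"]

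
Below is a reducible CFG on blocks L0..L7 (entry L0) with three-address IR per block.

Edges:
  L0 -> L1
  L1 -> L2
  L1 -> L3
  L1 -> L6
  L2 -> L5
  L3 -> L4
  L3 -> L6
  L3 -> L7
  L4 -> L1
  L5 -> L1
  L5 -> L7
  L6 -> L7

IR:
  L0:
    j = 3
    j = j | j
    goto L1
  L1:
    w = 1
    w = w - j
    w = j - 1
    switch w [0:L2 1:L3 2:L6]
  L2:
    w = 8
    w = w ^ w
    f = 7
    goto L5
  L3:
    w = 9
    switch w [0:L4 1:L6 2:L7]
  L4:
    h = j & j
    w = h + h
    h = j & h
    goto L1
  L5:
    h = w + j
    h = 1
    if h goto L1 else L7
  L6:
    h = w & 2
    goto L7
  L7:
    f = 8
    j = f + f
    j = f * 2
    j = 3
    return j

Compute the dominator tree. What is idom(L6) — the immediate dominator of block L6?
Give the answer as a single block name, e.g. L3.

Answer: L1

Derivation:
idom tree: L1←L0 L2←L1 L3←L1 L4←L3 L5←L2 L6←L1 L7←L1
Join-block Dom:
  L1: preds {L0,L4,L5}: {L0} ∩ {L0,L1,L3,L4} ∩ {L0,L1,L2,L5} = {L0}; idom=L0
  L6: preds {L1,L3}: {L0,L1} ∩ {L0,L1,L3} = {L0,L1}; idom=L1
  L7: preds {L3,L5,L6}: {L0,L1,L3} ∩ {L0,L1,L2,L5} ∩ {L0,L1,L6} = {L0,L1}; idom=L1

idom(L6) = L1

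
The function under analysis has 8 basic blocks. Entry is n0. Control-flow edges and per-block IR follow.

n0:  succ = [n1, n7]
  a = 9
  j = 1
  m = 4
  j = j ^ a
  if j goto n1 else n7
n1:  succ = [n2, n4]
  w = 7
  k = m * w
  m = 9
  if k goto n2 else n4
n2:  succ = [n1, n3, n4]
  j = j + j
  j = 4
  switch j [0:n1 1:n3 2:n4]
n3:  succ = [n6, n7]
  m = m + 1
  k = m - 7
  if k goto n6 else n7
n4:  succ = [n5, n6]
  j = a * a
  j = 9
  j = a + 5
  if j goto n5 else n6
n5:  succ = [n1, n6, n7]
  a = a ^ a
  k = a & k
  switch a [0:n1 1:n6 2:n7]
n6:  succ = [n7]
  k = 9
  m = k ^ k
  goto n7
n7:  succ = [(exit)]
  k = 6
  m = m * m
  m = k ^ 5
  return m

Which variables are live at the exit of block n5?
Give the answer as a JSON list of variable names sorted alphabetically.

Per-block:
  n0 def {a,j,m} use ∅
  n1 def {k,m,w} use {m}
  n2 def {j} use {j}
  n3 def {k,m} use {m}
  n4 def {j} use {a}
  n5 def {a,k} use {a,k}
  n6 def {k,m} use ∅
  n7 def {k,m} use {m}

Liveness:
  n0 li=∅ lo={a,j,m}
  n1 li={a,j,m} lo={a,j,k,m}
  n2 li={a,j,k,m} lo={a,j,k,m}
  n3 li={m} lo={m}
  n4 li={a,k,m} lo={a,j,k,m}
  n5 li={a,j,k,m} lo={a,j,m}
  n6 li=∅ lo={m}
  n7 li={m} lo=∅

live-out(n5) = ["a", "j", "m"]

Answer: ["a", "j", "m"]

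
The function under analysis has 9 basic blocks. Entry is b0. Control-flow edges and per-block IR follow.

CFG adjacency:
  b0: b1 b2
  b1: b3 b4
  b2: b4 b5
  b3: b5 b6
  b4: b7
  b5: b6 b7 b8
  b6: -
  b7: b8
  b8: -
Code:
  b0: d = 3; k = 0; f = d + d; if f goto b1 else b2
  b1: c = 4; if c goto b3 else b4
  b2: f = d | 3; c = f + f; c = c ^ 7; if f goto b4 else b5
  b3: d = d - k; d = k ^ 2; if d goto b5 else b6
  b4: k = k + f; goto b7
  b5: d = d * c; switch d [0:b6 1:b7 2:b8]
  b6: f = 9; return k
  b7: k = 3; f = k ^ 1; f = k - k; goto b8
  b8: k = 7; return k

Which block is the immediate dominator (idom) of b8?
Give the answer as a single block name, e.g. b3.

idom tree: b1←b0 b2←b0 b3←b1 b4←b0 b5←b0 b6←b0 b7←b0 b8←b0
Join-block Dom:
  b4: preds {b1,b2}: {b0,b1} ∩ {b0,b2} = {b0}; idom=b0
  b5: preds {b2,b3}: {b0,b2} ∩ {b0,b1,b3} = {b0}; idom=b0
  b6: preds {b3,b5}: {b0,b1,b3} ∩ {b0,b5} = {b0}; idom=b0
  b7: preds {b4,b5}: {b0,b4} ∩ {b0,b5} = {b0}; idom=b0
  b8: preds {b5,b7}: {b0,b5} ∩ {b0,b7} = {b0}; idom=b0

idom(b8) = b0

Answer: b0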